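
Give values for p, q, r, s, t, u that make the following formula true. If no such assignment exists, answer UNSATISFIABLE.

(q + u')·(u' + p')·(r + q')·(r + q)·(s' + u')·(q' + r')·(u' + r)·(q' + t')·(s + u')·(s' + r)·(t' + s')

p=0; q=0; r=1; s=1; t=0; u=0

Suppose q = 0.
The clause (u') is unit, so u = 0.
The clause (r) is unit, so r = 1.
Suppose t = 0.
Every clause is now satisfied; p, s are unconstrained.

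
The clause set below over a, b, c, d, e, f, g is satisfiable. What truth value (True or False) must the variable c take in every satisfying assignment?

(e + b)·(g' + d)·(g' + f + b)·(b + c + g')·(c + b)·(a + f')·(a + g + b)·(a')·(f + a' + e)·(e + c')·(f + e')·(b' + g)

False

Suppose c = 1.
(a') alone gives a = 0.
(f') alone gives f = 0.
(e) alone gives e = 1.
But (e') is also a unit clause — contradiction.
So every satisfying assignment has c = False.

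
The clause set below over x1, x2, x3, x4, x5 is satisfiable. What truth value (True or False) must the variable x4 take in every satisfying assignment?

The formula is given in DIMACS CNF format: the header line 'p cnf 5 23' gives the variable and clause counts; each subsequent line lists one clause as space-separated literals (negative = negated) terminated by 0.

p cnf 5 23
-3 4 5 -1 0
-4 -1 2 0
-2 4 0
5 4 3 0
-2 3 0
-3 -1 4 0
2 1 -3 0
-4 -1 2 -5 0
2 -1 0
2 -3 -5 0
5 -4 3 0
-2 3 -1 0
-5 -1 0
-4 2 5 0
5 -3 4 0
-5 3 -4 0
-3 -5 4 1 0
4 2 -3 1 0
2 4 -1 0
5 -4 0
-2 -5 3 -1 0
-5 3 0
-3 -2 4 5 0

Suppose x4 = False.
Unit clause (¬x2) forces x2 = False.
Unit clause (¬x1) forces x1 = False.
Unit clause (¬x3) forces x3 = False.
Unit clause (x5) forces x5 = True.
But (¬x5) is also a unit clause — contradiction.
So every satisfying assignment has x4 = True.

True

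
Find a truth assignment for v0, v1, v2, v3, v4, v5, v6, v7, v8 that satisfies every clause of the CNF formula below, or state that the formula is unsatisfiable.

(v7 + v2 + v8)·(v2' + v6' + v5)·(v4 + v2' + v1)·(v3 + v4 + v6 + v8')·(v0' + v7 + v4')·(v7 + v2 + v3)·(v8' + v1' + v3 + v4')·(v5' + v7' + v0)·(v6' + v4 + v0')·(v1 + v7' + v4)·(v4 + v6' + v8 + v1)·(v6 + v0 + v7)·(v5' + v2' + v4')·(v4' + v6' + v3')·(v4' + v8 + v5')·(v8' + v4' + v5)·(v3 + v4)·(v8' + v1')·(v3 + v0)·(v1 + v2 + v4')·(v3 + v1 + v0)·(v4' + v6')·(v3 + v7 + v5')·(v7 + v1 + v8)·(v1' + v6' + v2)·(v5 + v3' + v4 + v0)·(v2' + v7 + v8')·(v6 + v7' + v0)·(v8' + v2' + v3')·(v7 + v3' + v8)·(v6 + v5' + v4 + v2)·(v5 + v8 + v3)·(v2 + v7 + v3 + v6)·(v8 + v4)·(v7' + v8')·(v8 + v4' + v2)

v0=1,  v1=0,  v2=0,  v3=1,  v4=0,  v5=0,  v6=0,  v7=0,  v8=1

Branch on v3: set v3 = 1.
Branch on v4: set v4 = 0.
Unit clause (v8) forces v8 = 1.
Unit clause (v1') forces v1 = 0.
Unit clause (v2') forces v2 = 0.
Unit clause (v7') forces v7 = 0.
Branch on v6: set v6 = 0.
Unit clause (v0) forces v0 = 1.
Unit clause (v5') forces v5 = 0.
Every clause now holds.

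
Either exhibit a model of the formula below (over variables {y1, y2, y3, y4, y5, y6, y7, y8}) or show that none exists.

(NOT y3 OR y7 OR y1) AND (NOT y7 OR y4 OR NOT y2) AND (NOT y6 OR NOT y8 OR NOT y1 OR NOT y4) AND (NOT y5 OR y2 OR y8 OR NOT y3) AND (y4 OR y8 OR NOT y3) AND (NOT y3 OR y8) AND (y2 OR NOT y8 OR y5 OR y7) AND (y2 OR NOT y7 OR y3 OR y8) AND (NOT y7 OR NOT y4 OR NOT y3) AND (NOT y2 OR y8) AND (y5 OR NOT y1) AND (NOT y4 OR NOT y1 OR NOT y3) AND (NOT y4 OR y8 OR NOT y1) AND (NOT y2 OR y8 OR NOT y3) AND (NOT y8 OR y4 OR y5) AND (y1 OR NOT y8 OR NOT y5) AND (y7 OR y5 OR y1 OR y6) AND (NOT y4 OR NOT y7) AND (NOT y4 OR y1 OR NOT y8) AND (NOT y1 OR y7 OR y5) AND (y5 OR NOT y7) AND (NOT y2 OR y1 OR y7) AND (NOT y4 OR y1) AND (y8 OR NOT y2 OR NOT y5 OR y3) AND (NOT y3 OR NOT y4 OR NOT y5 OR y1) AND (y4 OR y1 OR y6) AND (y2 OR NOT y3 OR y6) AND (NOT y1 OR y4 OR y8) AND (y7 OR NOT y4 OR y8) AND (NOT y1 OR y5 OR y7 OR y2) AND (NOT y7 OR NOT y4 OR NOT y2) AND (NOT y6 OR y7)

Case y3 = false:
Case y2 = false:
Case y7 = true:
The clause (y8) is unit, so y8 = true.
The clause (NOT y4) is unit, so y4 = false.
The clause (y5) is unit, so y5 = true.
The clause (y1) is unit, so y1 = true.
Every clause is now satisfied; y6 is unconstrained.

y1=true; y2=false; y3=false; y4=false; y5=true; y6=false; y7=true; y8=true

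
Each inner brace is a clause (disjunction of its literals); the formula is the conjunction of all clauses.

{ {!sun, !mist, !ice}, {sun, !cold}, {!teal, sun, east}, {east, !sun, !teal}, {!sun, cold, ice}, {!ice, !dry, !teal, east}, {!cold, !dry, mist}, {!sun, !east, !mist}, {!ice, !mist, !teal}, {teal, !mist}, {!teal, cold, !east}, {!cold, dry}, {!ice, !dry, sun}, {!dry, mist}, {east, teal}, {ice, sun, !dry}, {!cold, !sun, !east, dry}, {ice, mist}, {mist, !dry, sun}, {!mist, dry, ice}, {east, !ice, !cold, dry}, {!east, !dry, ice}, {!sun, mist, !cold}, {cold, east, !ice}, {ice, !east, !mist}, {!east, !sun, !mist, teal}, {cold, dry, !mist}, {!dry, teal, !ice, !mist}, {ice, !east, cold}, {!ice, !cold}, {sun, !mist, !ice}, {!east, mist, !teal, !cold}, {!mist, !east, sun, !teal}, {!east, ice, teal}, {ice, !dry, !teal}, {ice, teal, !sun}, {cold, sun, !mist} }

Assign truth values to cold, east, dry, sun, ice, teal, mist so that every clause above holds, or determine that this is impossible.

cold=false; east=true; dry=false; sun=false; ice=true; teal=false; mist=false

Try sun = false.
The clause (!cold) is unit, so cold = false.
The clause (!mist) is unit, so mist = false.
The clause (!dry) is unit, so dry = false.
The clause (ice) is unit, so ice = true.
The clause (east) is unit, so east = true.
The clause (!teal) is unit, so teal = false.
Every clause now holds.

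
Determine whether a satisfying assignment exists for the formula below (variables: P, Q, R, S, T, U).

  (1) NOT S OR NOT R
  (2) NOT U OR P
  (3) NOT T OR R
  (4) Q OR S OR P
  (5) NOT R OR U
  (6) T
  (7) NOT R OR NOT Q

Satisfiable

Unit clause (T) forces T = true.
Unit clause (R) forces R = true.
Unit clause (NOT S) forces S = false.
Unit clause (U) forces U = true.
Unit clause (P) forces P = true.
Unit clause (NOT Q) forces Q = false.
All clauses are satisfied.
A satisfying assignment: P=true; Q=false; R=true; S=false; T=true; U=true.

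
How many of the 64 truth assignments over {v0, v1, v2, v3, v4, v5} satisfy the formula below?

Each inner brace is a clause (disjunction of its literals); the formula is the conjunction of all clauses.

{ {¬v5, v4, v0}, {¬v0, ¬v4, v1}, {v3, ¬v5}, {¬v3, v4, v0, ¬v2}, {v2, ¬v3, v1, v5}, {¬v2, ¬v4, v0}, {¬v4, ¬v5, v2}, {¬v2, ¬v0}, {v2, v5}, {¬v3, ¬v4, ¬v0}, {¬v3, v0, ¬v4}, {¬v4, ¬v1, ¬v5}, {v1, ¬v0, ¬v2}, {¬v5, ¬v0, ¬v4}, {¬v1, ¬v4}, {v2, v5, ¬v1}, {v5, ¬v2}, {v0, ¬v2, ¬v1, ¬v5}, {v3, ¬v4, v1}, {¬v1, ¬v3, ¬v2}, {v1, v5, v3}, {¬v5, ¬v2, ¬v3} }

2

There are 2^6 = 64 truth assignments over (v0, v1, v2, v3, v4, v5).
Split on v3. With v3 = True, the clauses containing v3 are satisfied and ¬v3 drops from the rest; 2 of the 2^5 = 32 assignments to the other variables satisfy what remains.
With v3 = False, by the same count on the reduced clause set, 0 assignments work.
(One model: v0=T, v1=F, v2=F, v3=T, v4=F, v5=T.)
Total: 2 + 0 = 2.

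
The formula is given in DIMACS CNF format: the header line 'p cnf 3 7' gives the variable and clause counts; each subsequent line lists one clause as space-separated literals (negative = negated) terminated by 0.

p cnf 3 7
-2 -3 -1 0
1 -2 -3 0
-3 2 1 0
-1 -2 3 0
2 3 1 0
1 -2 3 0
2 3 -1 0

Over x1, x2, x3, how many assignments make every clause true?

1

There are 2^3 = 8 truth assignments over (x1, x2, x3).
Check each against the 7 clauses (columns in the order x1, x2, x3):
  F F F  ✗ fails (x2 ∨ x3 ∨ x1)
  F F T  ✗ fails (¬x3 ∨ x2 ∨ x1)
  F T F  ✗ fails (x1 ∨ ¬x2 ∨ x3)
  F T T  ✗ fails (x1 ∨ ¬x2 ∨ ¬x3)
  T F F  ✗ fails (x2 ∨ x3 ∨ ¬x1)
  T F T  ✓ satisfies all
  T T F  ✗ fails (¬x1 ∨ ¬x2 ∨ x3)
  T T T  ✗ fails (¬x2 ∨ ¬x3 ∨ ¬x1)
1 of the 8 rows is a model.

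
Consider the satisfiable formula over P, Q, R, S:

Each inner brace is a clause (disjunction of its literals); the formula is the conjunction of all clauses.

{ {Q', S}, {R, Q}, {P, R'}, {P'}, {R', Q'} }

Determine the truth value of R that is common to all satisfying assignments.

False

Suppose R = 1.
Unit clause (P) forces P = 1.
That conflicts with the unit clause (P').
So every satisfying assignment has R = False.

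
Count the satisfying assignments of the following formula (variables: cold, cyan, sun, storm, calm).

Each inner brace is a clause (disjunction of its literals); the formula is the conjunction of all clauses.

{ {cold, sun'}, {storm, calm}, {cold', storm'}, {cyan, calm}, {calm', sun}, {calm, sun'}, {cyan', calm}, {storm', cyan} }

2

There are 2^5 = 32 truth assignments over (cold, cyan, sun, storm, calm).
Split on storm. With storm = 1, the clauses containing storm are satisfied and storm' drops from the rest; 0 of the 2^4 = 16 assignments to the other variables satisfy what remains.
With storm = 0, by the same count on the reduced clause set, 2 assignments work.
(One model: cold=T, cyan=F, sun=T, storm=F, calm=T.)
Total: 0 + 2 = 2.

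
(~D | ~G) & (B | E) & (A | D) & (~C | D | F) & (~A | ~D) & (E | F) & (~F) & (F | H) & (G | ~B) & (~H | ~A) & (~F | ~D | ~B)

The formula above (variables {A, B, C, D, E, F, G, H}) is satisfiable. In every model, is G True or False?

Suppose G = 1.
From the singleton clause (~D), D = 0.
From the singleton clause (A), A = 1.
From the singleton clause (~F), F = 0.
From the singleton clause (~C), C = 0.
From the singleton clause (E), E = 1.
From the singleton clause (H), H = 1.
But (~H) is also a unit clause — contradiction.
So every satisfying assignment has G = False.

False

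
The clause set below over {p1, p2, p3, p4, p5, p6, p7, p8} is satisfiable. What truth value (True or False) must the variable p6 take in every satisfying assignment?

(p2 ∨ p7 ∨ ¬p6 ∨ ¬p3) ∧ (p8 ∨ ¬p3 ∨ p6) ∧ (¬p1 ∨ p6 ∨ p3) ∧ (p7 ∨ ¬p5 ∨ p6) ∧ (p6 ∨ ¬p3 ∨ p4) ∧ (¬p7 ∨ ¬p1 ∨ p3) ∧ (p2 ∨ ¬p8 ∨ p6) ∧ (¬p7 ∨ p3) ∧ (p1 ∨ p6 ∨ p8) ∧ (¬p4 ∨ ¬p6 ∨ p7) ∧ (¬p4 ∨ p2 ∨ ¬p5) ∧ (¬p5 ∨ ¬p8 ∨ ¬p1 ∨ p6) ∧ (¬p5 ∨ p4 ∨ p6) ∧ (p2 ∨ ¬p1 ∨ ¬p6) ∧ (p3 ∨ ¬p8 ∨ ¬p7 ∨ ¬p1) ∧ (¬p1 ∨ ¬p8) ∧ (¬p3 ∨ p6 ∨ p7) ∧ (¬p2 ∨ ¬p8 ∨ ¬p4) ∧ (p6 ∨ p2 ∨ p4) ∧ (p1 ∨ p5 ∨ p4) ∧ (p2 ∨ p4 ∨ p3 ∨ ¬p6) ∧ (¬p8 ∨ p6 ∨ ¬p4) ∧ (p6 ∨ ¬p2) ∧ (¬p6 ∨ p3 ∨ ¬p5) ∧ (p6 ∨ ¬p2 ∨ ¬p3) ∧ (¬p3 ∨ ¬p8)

Suppose p6 = False.
(¬p2) alone gives p2 = False.
(¬p8) alone gives p8 = False.
(¬p3) alone gives p3 = False.
(¬p1) alone gives p1 = False.
But (p1) is also a unit clause — contradiction.
So every satisfying assignment has p6 = True.

True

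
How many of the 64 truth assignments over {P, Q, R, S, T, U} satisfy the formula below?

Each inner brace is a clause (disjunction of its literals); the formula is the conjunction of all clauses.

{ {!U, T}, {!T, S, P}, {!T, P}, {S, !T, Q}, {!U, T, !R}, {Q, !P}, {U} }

4

There are 2^6 = 64 truth assignments over (P, Q, R, S, T, U).
Split on P. With P = true, the clauses containing P are satisfied and !P drops from the rest; 4 of the 2^5 = 32 assignments to the other variables satisfy what remains.
With P = false, by the same count on the reduced clause set, 0 assignments work.
(One model: P=T, Q=T, R=F, S=F, T=T, U=T.)
Total: 4 + 0 = 4.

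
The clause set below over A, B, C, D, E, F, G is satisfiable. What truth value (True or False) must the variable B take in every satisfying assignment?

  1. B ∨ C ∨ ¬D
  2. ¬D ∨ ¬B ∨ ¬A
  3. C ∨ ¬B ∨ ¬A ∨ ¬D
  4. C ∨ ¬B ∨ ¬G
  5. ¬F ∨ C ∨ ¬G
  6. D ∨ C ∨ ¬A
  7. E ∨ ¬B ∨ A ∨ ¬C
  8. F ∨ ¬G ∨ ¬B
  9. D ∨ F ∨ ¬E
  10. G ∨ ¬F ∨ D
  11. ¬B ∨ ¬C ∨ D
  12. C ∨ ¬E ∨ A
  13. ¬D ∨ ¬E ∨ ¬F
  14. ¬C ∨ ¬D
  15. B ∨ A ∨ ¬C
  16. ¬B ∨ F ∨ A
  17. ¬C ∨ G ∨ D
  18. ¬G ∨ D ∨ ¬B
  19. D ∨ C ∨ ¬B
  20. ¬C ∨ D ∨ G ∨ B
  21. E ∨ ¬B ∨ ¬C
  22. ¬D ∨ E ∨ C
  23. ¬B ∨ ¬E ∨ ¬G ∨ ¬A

Suppose B = True.
Suppose D = False.
The clause (¬C) is unit, so C = False.
Now (C) is unsatisfied and unit — conflict.
Backtrack on D: now try D = True.
The clause (¬A) is unit, so A = False.
The clause (¬C) is unit, so C = False.
The clause (¬G) is unit, so G = False.
The clause (¬E) is unit, so E = False.
Now (E) is unsatisfied and unit — conflict.
Either choice for D ends in contradiction.
So every satisfying assignment has B = False.

False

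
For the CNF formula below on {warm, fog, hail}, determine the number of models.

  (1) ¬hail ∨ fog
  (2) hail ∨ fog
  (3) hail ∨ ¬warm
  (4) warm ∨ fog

There are 2^3 = 8 truth assignments over (warm, fog, hail).
Split on warm. With warm = True, the clauses containing warm are satisfied and ¬warm drops from the rest; 1 of the 2^2 = 4 assignments to the other variables satisfy what remains.
With warm = False, by the same count on the reduced clause set, 2 assignments work.
Total: 1 + 2 = 3.

3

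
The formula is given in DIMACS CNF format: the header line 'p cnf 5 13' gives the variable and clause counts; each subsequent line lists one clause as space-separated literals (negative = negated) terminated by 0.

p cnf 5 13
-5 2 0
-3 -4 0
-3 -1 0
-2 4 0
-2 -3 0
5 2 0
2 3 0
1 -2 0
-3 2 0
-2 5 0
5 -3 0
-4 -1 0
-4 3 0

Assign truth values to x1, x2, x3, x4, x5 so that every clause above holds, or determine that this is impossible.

Branch on x5: set x5 = False.
The clause (x2) is unit, so x2 = True.
Now (¬x2) is unsatisfied and unit — conflict.
Backtrack on x5: now try x5 = True.
The clause (x2) is unit, so x2 = True.
The clause (x4) is unit, so x4 = True.
The clause (¬x3) is unit, so x3 = False.
Now (x3) is unsatisfied and unit — conflict.
Neither x5 = True nor x5 = False works.

UNSATISFIABLE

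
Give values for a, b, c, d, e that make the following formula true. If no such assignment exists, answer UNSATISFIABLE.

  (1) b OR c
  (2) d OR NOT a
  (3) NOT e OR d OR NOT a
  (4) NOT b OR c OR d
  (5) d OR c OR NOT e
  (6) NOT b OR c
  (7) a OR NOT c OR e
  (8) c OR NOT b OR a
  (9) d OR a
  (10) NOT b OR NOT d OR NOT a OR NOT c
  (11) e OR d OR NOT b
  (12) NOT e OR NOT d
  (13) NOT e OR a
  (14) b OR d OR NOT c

a=true,  b=false,  c=true,  d=true,  e=false

Case b = false:
Unit clause (c) forces c = true.
Unit clause (d) forces d = true.
Unit clause (NOT e) forces e = false.
Unit clause (a) forces a = true.
Every clause now holds.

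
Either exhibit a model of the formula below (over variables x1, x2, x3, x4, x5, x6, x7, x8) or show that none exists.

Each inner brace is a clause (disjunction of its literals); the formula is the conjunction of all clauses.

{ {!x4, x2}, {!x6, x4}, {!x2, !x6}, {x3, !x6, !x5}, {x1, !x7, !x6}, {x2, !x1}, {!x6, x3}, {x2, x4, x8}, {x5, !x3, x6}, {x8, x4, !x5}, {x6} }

Unit clause (x6) forces x6 = true.
Unit clause (x4) forces x4 = true.
Unit clause (x2) forces x2 = true.
Now (!x2) is unsatisfied and unit — conflict.

UNSATISFIABLE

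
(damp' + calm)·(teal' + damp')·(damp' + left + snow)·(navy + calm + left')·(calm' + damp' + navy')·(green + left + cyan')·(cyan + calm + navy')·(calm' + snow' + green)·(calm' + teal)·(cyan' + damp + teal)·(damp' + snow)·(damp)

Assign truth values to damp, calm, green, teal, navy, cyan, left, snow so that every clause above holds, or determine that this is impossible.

UNSATISFIABLE

The clause (damp) is unit, so damp = 1.
The clause (calm) is unit, so calm = 1.
The clause (teal') is unit, so teal = 0.
That conflicts with the unit clause (teal).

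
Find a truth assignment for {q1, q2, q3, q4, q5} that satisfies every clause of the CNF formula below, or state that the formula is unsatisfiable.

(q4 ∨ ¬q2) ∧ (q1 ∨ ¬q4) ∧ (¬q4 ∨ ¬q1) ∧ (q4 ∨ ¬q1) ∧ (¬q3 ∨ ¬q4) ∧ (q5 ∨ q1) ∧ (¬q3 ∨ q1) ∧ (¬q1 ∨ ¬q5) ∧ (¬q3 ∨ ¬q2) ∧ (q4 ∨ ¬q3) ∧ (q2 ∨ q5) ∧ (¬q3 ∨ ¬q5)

q1: False,  q2: False,  q3: False,  q4: False,  q5: True

Branch on q4: set q4 = False.
Unit clause (¬q2) forces q2 = False.
Unit clause (¬q1) forces q1 = False.
Unit clause (q5) forces q5 = True.
Unit clause (¬q3) forces q3 = False.
This assignment satisfies each clause.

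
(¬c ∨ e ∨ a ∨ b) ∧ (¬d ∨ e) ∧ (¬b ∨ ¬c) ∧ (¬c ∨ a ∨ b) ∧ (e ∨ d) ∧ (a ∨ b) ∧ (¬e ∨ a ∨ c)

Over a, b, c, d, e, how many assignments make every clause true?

There are 2^5 = 32 truth assignments over (a, b, c, d, e).
Split on a. With a = True, the clauses containing a are satisfied and ¬a drops from the rest; 6 of the 2^4 = 16 assignments to the other variables satisfy what remains.
With a = False, by the same count on the reduced clause set, 0 assignments work.
(One model: a=T, b=F, c=F, d=F, e=T.)
Total: 6 + 0 = 6.

6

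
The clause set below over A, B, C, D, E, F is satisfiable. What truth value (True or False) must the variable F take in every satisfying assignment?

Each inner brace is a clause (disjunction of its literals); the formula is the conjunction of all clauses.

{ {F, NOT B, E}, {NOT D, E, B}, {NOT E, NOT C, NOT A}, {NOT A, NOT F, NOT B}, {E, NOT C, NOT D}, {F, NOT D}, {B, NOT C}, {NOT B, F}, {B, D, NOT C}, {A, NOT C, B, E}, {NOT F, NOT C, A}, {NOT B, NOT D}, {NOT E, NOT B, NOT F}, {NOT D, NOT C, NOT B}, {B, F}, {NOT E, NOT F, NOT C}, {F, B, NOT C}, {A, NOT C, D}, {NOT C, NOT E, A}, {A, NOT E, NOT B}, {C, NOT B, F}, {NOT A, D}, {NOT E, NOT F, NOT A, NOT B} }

Suppose F = false.
Unit clause (NOT D) forces D = false.
Unit clause (NOT B) forces B = false.
That conflicts with the unit clause (B).
So every satisfying assignment has F = True.

True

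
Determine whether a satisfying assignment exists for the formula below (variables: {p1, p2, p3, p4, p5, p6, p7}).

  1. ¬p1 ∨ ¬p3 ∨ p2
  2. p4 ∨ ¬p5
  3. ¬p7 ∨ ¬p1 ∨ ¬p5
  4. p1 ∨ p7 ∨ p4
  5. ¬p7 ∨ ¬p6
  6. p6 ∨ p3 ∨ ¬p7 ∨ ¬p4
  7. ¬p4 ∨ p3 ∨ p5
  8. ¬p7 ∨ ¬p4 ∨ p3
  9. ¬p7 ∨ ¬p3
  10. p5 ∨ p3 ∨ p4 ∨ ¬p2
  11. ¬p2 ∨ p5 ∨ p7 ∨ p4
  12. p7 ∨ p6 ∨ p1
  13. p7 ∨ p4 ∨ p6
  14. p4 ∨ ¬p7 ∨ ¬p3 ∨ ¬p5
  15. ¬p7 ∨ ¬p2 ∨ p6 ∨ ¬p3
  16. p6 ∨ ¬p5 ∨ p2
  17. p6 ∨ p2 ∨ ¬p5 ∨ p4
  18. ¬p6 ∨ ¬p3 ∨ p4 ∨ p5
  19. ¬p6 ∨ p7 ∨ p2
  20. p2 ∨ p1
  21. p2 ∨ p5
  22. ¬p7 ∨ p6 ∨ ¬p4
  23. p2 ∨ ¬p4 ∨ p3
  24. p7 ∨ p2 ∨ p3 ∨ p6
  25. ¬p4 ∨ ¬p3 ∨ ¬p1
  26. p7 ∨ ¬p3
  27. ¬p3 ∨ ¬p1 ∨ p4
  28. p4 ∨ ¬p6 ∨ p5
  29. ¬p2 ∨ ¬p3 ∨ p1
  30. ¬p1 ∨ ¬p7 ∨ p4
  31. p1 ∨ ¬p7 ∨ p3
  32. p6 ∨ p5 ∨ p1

Try p4 = True.
Try p7 = False.
From the singleton clause (¬p3), p3 = False.
From the singleton clause (p5), p5 = True.
From the singleton clause (p2), p2 = True.
Try p6 = False.
From the singleton clause (p1), p1 = True.
This assignment satisfies each clause.
A satisfying assignment: p1 ↦ True,  p2 ↦ True,  p3 ↦ False,  p4 ↦ True,  p5 ↦ True,  p6 ↦ False,  p7 ↦ False.

Satisfiable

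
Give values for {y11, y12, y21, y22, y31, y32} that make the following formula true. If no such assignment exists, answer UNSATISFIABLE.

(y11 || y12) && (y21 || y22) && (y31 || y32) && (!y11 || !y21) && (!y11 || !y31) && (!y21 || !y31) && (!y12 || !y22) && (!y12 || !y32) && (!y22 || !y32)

Branch on y11: set y11 = true.
The clause (!y21) is unit, so y21 = false.
The clause (y22) is unit, so y22 = true.
The clause (!y31) is unit, so y31 = false.
The clause (y32) is unit, so y32 = true.
Now (!y32) is unsatisfied and unit — conflict.
Undo y11 and try y11 = false.
The clause (y12) is unit, so y12 = true.
The clause (!y22) is unit, so y22 = false.
The clause (y21) is unit, so y21 = true.
The clause (!y31) is unit, so y31 = false.
The clause (y32) is unit, so y32 = true.
Now (!y32) is unsatisfied and unit — conflict.
Neither y11 = true nor y11 = false works.

UNSATISFIABLE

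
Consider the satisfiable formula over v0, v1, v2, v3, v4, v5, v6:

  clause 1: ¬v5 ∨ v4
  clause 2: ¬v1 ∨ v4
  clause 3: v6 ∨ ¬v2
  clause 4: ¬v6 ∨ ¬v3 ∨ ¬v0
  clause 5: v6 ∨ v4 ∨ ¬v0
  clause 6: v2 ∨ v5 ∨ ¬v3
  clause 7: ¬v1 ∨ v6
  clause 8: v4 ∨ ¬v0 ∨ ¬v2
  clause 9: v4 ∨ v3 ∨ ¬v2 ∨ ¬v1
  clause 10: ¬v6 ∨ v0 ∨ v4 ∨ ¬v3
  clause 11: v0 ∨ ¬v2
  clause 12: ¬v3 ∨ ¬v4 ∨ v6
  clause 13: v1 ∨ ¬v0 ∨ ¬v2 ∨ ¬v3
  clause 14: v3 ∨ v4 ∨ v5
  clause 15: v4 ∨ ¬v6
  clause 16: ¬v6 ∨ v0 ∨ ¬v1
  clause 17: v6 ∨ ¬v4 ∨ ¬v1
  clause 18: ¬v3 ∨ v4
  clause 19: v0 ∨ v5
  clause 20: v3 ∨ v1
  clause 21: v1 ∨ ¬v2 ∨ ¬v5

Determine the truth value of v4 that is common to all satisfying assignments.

True

Suppose v4 = False.
Unit clause (¬v5) forces v5 = False.
Unit clause (¬v1) forces v1 = False.
Unit clause (v3) forces v3 = True.
That conflicts with the unit clause (¬v3).
So every satisfying assignment has v4 = True.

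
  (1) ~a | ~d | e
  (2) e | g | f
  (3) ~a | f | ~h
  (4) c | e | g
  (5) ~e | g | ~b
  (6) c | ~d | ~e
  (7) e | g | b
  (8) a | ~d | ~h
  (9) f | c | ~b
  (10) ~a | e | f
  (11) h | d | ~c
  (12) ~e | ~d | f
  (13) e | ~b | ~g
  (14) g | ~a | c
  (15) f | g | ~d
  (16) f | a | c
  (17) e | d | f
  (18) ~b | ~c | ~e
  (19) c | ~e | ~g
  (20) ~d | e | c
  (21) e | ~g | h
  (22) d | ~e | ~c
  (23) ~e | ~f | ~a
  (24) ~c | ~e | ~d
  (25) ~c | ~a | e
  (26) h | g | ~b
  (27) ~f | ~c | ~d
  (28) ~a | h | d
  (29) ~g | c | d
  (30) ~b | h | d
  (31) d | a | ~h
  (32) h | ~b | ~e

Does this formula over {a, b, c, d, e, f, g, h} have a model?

Suppose a = 0.
Suppose d = 0.
From the singleton clause (~h), h = 0.
From the singleton clause (~c), c = 0.
From the singleton clause (f), f = 1.
From the singleton clause (~g), g = 0.
From the singleton clause (e), e = 1.
From the singleton clause (~b), b = 0.
This assignment satisfies each clause.
A satisfying assignment: a: 0; b: 0; c: 0; d: 0; e: 1; f: 1; g: 0; h: 0.

Yes, satisfiable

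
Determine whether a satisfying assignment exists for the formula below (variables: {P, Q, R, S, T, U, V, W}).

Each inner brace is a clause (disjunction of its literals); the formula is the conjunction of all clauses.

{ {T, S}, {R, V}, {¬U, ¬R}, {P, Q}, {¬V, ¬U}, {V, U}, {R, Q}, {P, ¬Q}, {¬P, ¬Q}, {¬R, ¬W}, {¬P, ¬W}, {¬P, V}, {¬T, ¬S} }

Satisfiable

Case T = False:
From the singleton clause (S), S = True.
Case R = True:
From the singleton clause (¬U), U = False.
From the singleton clause (V), V = True.
From the singleton clause (¬W), W = False.
Case P = True:
From the singleton clause (¬Q), Q = False.
Every clause now holds.
A satisfying assignment: P: True; Q: False; R: True; S: True; T: False; U: False; V: True; W: False.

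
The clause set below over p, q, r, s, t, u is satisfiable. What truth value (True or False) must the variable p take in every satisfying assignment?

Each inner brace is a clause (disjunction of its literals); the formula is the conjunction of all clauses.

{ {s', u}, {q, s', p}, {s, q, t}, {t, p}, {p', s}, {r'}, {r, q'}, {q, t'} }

True

Suppose p = 0.
Unit clause (t) forces t = 1.
Unit clause (r') forces r = 0.
Unit clause (q') forces q = 0.
That conflicts with the unit clause (q).
So every satisfying assignment has p = True.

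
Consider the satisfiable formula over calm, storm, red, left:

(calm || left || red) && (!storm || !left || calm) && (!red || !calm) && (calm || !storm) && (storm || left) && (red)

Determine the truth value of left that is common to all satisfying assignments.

Suppose left = false.
Unit clause (storm) forces storm = true.
Unit clause (calm) forces calm = true.
Unit clause (!red) forces red = false.
But (red) is also a unit clause — contradiction.
So every satisfying assignment has left = True.

True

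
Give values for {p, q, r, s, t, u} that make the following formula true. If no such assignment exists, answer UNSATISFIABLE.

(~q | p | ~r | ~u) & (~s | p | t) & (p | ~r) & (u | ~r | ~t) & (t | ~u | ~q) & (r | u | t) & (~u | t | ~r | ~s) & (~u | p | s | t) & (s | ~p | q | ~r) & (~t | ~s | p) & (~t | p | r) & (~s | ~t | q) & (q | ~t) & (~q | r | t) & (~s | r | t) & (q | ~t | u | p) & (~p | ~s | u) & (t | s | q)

Branch on p: set p = 1.
Branch on q: set q = 1.
Branch on t: set t = 1.
Branch on u: set u = 1.
No clause remains; r, s are free.

p ↦ 1, q ↦ 1, r ↦ 1, s ↦ 1, t ↦ 1, u ↦ 1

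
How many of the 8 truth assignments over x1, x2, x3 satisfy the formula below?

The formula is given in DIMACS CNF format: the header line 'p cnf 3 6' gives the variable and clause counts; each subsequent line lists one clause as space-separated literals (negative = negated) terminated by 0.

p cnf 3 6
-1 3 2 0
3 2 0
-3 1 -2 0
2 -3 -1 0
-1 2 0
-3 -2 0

There are 2^3 = 8 truth assignments over (x1, x2, x3).
Check each against the 6 clauses (columns in the order x1, x2, x3):
  F F F  ✗ fails (x3 ∨ x2)
  F F T  ✓ satisfies all
  F T F  ✓ satisfies all
  F T T  ✗ fails (¬x3 ∨ x1 ∨ ¬x2)
  T F F  ✗ fails (¬x1 ∨ x3 ∨ x2)
  T F T  ✗ fails (x2 ∨ ¬x3 ∨ ¬x1)
  T T F  ✓ satisfies all
  T T T  ✗ fails (¬x3 ∨ ¬x2)
3 of the 8 rows are models.

3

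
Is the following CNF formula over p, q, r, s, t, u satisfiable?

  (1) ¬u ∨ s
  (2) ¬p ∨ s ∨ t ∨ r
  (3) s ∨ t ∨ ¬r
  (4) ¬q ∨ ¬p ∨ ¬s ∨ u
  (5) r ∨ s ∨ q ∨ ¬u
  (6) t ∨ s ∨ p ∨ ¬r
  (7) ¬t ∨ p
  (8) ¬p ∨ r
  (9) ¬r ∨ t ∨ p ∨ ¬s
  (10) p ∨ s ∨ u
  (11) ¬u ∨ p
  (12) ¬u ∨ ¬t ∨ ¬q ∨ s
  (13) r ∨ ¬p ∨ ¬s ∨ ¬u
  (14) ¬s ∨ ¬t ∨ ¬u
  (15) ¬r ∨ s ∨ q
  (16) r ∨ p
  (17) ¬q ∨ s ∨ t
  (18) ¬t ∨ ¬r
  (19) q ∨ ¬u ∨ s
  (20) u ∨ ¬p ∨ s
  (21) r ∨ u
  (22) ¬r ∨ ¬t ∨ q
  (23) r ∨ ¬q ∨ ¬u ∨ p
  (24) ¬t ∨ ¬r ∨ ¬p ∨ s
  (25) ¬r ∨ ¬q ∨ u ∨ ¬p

Yes, satisfiable

Branch on u: set u = True.
The clause (s) is unit, so s = True.
The clause (p) is unit, so p = True.
The clause (r) is unit, so r = True.
The clause (¬t) is unit, so t = False.
No clause remains; q is free.
A satisfying assignment: p=True; q=True; r=True; s=True; t=False; u=True.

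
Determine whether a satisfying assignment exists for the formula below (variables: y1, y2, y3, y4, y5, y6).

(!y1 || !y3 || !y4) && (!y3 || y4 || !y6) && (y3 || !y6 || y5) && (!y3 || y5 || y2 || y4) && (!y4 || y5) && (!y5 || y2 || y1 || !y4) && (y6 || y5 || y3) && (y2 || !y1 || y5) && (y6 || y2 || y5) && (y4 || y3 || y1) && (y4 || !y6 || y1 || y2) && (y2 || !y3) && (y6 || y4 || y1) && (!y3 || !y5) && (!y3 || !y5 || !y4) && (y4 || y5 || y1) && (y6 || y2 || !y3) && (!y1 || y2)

Branch on y4: set y4 = true.
(y5) alone gives y5 = true.
(!y3) alone gives y3 = false.
Branch on y2: set y2 = true.
No clause remains; y1, y6 are free.
A satisfying assignment: y1 ↦ true,  y2 ↦ true,  y3 ↦ false,  y4 ↦ true,  y5 ↦ true,  y6 ↦ true.

Yes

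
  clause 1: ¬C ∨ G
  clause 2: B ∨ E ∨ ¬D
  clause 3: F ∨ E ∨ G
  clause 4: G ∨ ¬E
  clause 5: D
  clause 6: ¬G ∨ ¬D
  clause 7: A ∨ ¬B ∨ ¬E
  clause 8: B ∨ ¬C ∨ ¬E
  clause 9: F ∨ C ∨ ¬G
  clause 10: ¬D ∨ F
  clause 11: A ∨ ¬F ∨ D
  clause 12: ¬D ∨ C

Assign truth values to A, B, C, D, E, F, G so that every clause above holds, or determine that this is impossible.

(D) alone gives D = True.
(¬G) alone gives G = False.
(¬C) alone gives C = False.
But (C) is also a unit clause — contradiction.

UNSATISFIABLE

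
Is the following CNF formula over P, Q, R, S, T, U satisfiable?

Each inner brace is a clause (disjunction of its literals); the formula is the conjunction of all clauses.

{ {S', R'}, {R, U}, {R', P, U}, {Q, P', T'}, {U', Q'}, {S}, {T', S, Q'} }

Yes, satisfiable

From the singleton clause (S), S = 1.
From the singleton clause (R'), R = 0.
From the singleton clause (U), U = 1.
From the singleton clause (Q'), Q = 0.
Case P = 0:
Every clause is now satisfied; T is unconstrained.
A satisfying assignment: P ↦ 0; Q ↦ 0; R ↦ 0; S ↦ 1; T ↦ 1; U ↦ 1.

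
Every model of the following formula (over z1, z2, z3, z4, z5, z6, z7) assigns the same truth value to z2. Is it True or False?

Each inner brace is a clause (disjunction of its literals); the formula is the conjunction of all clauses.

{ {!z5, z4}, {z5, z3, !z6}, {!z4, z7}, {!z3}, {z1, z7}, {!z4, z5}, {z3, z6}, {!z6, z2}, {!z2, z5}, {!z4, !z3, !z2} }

True

Suppose z2 = false.
Unit clause (!z3) forces z3 = false.
Unit clause (z6) forces z6 = true.
That conflicts with the unit clause (!z6).
So every satisfying assignment has z2 = True.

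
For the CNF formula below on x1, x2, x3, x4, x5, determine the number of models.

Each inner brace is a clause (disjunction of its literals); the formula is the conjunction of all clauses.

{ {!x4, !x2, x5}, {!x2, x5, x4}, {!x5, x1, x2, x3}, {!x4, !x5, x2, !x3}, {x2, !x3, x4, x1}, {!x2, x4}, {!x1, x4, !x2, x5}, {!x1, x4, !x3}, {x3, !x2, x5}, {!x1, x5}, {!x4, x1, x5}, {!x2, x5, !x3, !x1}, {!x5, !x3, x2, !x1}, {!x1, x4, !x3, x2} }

There are 2^5 = 32 truth assignments over (x1, x2, x3, x4, x5).
Split on x1. With x1 = true, the clauses containing x1 are satisfied and !x1 drops from the rest; 4 of the 2^4 = 16 assignments to the other variables satisfy what remains.
With x1 = false, by the same count on the reduced clause set, 3 assignments work.
(One model: x1=F, x2=F, x3=F, x4=F, x5=F.)
Total: 4 + 3 = 7.

7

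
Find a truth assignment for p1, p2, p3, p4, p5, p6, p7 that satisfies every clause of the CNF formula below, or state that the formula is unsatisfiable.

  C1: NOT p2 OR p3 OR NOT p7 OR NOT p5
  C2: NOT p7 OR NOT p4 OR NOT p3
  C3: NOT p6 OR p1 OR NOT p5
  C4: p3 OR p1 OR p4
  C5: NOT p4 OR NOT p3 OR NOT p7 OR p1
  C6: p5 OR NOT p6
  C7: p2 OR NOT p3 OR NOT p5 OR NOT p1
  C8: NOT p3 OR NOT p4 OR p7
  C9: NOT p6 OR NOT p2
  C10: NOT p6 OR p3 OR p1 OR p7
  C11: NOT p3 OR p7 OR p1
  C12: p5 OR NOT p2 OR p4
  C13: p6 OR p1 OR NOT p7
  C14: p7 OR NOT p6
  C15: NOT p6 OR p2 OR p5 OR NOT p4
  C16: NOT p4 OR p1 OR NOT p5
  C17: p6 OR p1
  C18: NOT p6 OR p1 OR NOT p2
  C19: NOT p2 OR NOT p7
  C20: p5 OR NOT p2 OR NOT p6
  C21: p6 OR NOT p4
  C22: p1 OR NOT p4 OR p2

Suppose p5 = true.
Suppose p6 = false.
The clause (p1) is unit, so p1 = true.
The clause (NOT p4) is unit, so p4 = false.
Suppose p2 = false.
The clause (NOT p3) is unit, so p3 = false.
No clause remains; p7 is free.

p1: true, p2: false, p3: false, p4: false, p5: true, p6: false, p7: false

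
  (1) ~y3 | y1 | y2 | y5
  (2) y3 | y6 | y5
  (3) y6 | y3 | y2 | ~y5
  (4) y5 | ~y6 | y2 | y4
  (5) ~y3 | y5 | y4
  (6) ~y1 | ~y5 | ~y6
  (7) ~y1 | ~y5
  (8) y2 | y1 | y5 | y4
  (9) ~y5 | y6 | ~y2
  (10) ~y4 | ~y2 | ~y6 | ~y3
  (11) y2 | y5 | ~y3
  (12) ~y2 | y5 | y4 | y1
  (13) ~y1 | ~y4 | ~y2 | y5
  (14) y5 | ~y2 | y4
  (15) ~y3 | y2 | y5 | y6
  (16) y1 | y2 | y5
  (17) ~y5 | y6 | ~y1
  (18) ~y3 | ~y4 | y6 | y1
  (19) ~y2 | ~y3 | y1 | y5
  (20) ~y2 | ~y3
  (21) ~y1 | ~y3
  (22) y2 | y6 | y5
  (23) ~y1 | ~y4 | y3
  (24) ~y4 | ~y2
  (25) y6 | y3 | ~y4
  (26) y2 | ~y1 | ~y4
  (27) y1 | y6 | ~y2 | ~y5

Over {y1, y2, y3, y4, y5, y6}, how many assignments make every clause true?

There are 2^6 = 64 truth assignments over (y1, y2, y3, y4, y5, y6).
Split on y6. With y6 = 1, the clauses containing y6 are satisfied and ~y6 drops from the rest; 5 of the 2^5 = 32 assignments to the other variables satisfy what remains.
With y6 = 0, by the same count on the reduced clause set, 1 assignment works.
Total: 5 + 1 = 6.

6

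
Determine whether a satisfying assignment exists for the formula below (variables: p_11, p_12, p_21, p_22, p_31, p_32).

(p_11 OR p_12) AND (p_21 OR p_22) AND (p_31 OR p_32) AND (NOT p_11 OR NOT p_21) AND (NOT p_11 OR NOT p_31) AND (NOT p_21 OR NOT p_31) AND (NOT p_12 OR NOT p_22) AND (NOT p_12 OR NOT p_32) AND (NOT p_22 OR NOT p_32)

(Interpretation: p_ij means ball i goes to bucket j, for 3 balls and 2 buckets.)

Case p_11 = true:
From the singleton clause (NOT p_21), p_21 = false.
From the singleton clause (p_22), p_22 = true.
From the singleton clause (NOT p_31), p_31 = false.
From the singleton clause (p_32), p_32 = true.
Now (NOT p_32) is unsatisfied and unit — conflict.
That branch fails; take p_11 = false instead.
From the singleton clause (p_12), p_12 = true.
From the singleton clause (NOT p_22), p_22 = false.
From the singleton clause (p_21), p_21 = true.
From the singleton clause (NOT p_31), p_31 = false.
From the singleton clause (p_32), p_32 = true.
Now (NOT p_32) is unsatisfied and unit — conflict.
Either choice for p_11 ends in contradiction.
No assignment satisfies every clause.

No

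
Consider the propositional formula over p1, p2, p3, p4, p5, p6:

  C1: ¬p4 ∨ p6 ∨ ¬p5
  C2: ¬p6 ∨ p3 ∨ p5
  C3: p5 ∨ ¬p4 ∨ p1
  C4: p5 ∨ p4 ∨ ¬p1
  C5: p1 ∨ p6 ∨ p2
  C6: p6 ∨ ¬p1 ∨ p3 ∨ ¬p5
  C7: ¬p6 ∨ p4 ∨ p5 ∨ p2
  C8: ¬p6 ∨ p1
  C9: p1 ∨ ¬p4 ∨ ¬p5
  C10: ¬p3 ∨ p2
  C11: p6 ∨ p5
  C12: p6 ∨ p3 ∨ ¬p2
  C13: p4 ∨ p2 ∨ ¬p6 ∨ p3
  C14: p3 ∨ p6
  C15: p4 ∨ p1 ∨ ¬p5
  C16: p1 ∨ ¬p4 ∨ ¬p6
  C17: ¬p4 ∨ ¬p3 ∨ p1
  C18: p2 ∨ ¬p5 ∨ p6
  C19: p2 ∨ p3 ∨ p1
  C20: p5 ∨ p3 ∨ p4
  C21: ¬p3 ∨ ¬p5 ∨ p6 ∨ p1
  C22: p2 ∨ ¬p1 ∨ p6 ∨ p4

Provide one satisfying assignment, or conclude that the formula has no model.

Suppose p6 = True.
(p1) alone gives p1 = True.
Suppose p3 = True.
(p2) alone gives p2 = True.
Suppose p5 = True.
Every clause is now satisfied; p4 is unconstrained.

p1=True, p2=True, p3=True, p4=True, p5=True, p6=True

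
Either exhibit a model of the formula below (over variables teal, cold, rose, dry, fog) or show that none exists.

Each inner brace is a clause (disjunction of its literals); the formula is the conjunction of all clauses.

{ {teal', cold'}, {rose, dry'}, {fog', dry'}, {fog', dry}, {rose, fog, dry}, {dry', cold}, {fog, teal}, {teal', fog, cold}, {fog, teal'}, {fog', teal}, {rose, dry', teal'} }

Try teal = 0.
(fog) alone gives fog = 1.
Now (fog') is unsatisfied and unit — conflict.
Undo teal and try teal = 1.
(cold') alone gives cold = 0.
(dry') alone gives dry = 0.
(fog') alone gives fog = 0.
Now (fog) is unsatisfied and unit — conflict.
Neither teal = 1 nor teal = 0 works.

UNSATISFIABLE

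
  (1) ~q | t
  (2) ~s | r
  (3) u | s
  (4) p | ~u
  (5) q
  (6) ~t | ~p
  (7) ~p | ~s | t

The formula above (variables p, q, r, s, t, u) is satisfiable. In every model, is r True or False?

Suppose r = 0.
From the singleton clause (~s), s = 0.
From the singleton clause (u), u = 1.
From the singleton clause (p), p = 1.
From the singleton clause (q), q = 1.
From the singleton clause (t), t = 1.
Now (~t) is unsatisfied and unit — conflict.
So every satisfying assignment has r = True.

True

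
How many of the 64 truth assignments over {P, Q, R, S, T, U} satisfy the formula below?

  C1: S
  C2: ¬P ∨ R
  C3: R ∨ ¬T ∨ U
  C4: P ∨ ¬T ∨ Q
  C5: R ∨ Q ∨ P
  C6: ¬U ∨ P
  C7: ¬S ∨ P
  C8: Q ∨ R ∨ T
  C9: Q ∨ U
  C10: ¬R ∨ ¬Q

2

There are 2^6 = 64 truth assignments over (P, Q, R, S, T, U).
Split on T. With T = True, the clauses containing T are satisfied and ¬T drops from the rest; 1 of the 2^5 = 32 assignments to the other variables satisfy what remains.
With T = False, by the same count on the reduced clause set, 1 assignment works.
(One model: P=T, Q=F, R=T, S=T, T=F, U=T.)
Total: 1 + 1 = 2.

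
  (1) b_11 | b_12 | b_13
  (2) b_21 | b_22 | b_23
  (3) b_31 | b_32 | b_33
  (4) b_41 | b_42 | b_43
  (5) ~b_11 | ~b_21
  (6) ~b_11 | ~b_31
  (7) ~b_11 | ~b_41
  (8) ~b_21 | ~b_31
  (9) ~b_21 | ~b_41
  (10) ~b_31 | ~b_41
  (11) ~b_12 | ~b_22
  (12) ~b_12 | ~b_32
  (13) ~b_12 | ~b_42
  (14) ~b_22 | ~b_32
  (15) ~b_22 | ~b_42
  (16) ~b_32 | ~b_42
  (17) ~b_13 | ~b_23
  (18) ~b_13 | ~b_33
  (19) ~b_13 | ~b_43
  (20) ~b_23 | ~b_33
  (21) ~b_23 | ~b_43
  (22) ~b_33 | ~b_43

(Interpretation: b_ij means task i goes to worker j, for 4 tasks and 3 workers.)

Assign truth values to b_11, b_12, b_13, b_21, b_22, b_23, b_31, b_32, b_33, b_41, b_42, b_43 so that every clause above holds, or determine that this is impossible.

Try b_11 = 0.
Try b_12 = 1.
(~b_22) alone gives b_22 = 0.
(~b_32) alone gives b_32 = 0.
(~b_42) alone gives b_42 = 0.
Try b_21 = 1.
(~b_31) alone gives b_31 = 0.
(b_33) alone gives b_33 = 1.
(~b_41) alone gives b_41 = 0.
(b_43) alone gives b_43 = 1.
But (~b_43) is also a unit clause — contradiction.
So b_21 must be the other value — set b_21 = 0.
(b_23) alone gives b_23 = 1.
(~b_13) alone gives b_13 = 0.
(~b_33) alone gives b_33 = 0.
(b_31) alone gives b_31 = 1.
(~b_41) alone gives b_41 = 0.
(b_43) alone gives b_43 = 1.
But (~b_43) is also a unit clause — contradiction.
Neither b_21 = 1 nor b_21 = 0 works.
So b_12 must be the other value — set b_12 = 0.
(b_13) alone gives b_13 = 1.
(~b_23) alone gives b_23 = 0.
(~b_33) alone gives b_33 = 0.
(~b_43) alone gives b_43 = 0.
Try b_21 = 1.
(~b_31) alone gives b_31 = 0.
(b_32) alone gives b_32 = 1.
(~b_41) alone gives b_41 = 0.
(b_42) alone gives b_42 = 1.
But (~b_42) is also a unit clause — contradiction.
So b_21 must be the other value — set b_21 = 0.
(b_22) alone gives b_22 = 1.
(~b_32) alone gives b_32 = 0.
(b_31) alone gives b_31 = 1.
(~b_41) alone gives b_41 = 0.
(b_42) alone gives b_42 = 1.
But (~b_42) is also a unit clause — contradiction.
Neither b_21 = 1 nor b_21 = 0 works.
Neither b_12 = 1 nor b_12 = 0 works.
So b_11 must be the other value — set b_11 = 1.
(~b_21) alone gives b_21 = 0.
(~b_31) alone gives b_31 = 0.
(~b_41) alone gives b_41 = 0.
Try b_22 = 1.
(~b_12) alone gives b_12 = 0.
(~b_32) alone gives b_32 = 0.
(b_33) alone gives b_33 = 1.
(~b_42) alone gives b_42 = 0.
(b_43) alone gives b_43 = 1.
But (~b_43) is also a unit clause — contradiction.
So b_22 must be the other value — set b_22 = 0.
(b_23) alone gives b_23 = 1.
(~b_13) alone gives b_13 = 0.
(~b_33) alone gives b_33 = 0.
(b_32) alone gives b_32 = 1.
(~b_12) alone gives b_12 = 0.
(~b_42) alone gives b_42 = 0.
(b_43) alone gives b_43 = 1.
But (~b_43) is also a unit clause — contradiction.
Neither b_22 = 1 nor b_22 = 0 works.
Neither b_11 = 1 nor b_11 = 0 works.

UNSATISFIABLE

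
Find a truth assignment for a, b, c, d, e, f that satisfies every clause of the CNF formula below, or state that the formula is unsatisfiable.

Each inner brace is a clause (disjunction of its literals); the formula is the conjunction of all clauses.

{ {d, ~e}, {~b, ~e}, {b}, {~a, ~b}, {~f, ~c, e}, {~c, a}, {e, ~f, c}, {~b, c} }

UNSATISFIABLE

Unit clause (b) forces b = 1.
Unit clause (~e) forces e = 0.
Unit clause (~a) forces a = 0.
Unit clause (~c) forces c = 0.
But (c) is also a unit clause — contradiction.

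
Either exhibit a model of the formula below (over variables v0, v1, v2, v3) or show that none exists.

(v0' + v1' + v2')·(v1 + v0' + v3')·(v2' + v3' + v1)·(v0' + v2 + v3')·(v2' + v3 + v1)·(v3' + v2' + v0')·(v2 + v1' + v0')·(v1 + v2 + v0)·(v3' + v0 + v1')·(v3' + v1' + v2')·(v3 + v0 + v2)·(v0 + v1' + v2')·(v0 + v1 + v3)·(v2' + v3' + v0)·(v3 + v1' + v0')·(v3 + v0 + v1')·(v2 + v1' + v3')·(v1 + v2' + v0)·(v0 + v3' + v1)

Branch on v0: set v0 = 1.
Branch on v1: set v1 = 0.
Unit clause (v3') forces v3 = 0.
Unit clause (v2') forces v2 = 0.
This assignment satisfies each clause.

v0 ↦ 1,  v1 ↦ 0,  v2 ↦ 0,  v3 ↦ 0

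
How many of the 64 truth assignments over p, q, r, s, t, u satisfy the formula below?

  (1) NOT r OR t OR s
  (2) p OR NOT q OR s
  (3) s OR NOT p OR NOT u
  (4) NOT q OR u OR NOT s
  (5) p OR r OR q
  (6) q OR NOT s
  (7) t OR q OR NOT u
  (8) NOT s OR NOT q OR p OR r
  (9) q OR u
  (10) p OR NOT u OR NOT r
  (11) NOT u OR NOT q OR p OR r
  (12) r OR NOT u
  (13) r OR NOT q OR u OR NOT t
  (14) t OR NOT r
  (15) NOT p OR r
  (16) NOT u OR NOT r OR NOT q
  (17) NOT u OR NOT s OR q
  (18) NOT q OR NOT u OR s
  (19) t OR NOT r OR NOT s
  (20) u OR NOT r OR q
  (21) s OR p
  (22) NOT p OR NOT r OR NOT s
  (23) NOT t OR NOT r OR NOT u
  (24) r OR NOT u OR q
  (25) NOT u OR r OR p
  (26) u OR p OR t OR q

1

There are 2^6 = 64 truth assignments over (p, q, r, s, t, u).
Split on u. With u = true, the clauses containing u are satisfied and NOT u drops from the rest; 0 of the 2^5 = 32 assignments to the other variables satisfy what remains.
With u = false, by the same count on the reduced clause set, 1 assignment works.
(One model: p=T, q=T, r=T, s=F, t=T, u=F.)
Total: 0 + 1 = 1.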